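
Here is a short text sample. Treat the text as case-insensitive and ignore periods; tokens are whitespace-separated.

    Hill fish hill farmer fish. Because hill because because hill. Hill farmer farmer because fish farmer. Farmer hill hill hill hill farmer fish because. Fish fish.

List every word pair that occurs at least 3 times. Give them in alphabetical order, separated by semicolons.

Bigram counts meeting the condition (at least 3 times):
  hill farmer: 3
  hill hill: 4

hill farmer; hill hill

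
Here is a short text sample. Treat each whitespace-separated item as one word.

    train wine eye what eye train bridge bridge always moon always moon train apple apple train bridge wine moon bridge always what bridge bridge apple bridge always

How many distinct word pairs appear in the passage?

21

27 tokens → 26 bigram windows in total.
Repeated bigrams (each contributes count−1 duplicates):
  bridge always: 3
  always moon: 2
  bridge bridge: 2
  train bridge: 2
5 duplicate windows → 26 − 5 = 21 distinct.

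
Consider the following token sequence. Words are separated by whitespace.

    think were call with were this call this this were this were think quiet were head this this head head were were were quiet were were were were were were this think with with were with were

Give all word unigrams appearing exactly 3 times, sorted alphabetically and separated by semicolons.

head; think

Unigram counts meeting the condition (exactly 3 times):
  head: 3
  think: 3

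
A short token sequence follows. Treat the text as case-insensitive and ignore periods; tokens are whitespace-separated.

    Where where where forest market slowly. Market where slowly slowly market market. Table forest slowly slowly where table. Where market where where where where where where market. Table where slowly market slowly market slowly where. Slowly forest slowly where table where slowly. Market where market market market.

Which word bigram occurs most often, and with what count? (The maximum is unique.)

"where where", 7 times

Bigram frequencies (highest first):
  where where: 7
  slowly market: 5
  where slowly: 4
  market slowly: 3
  market where: 3
  market market: 3
  … (11 more, each ≤ 3)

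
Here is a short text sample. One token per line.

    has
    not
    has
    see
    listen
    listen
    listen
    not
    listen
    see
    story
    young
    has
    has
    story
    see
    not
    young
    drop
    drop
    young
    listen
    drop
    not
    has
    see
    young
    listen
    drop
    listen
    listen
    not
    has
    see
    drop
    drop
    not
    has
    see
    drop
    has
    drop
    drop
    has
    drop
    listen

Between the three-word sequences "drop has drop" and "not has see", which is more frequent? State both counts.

"drop has drop": 2 occurrences
"not has see": 4 occurrences

"not has see" (4 vs 2)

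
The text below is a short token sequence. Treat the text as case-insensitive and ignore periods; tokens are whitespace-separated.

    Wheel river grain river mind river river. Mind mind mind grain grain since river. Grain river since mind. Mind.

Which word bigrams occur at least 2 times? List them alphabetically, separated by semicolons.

grain river; mind mind; river grain; river mind

Bigram counts meeting the condition (at least 2 times):
  grain river: 2
  mind mind: 3
  river grain: 2
  river mind: 2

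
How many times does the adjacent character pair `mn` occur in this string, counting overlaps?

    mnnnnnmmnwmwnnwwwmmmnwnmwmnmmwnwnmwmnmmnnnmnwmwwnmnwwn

8

Sliding a length-2 window over the 54 characters (53 positions):
  position 1–2: mn
  position 8–9: mn
  position 20–21: mn
  position 26–27: mn
  position 36–37: mn
  position 39–40: mn
  position 43–44: mn
  position 50–51: mn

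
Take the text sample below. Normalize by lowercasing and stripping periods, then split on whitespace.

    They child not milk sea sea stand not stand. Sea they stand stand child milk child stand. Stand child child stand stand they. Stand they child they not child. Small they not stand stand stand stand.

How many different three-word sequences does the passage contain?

31

36 tokens → 34 trigram windows in total.
Repeated trigrams (each contributes count−1 duplicates):
  child stand stand: 2
  stand stand child: 2
  stand stand stand: 2
3 duplicate windows → 34 − 3 = 31 distinct.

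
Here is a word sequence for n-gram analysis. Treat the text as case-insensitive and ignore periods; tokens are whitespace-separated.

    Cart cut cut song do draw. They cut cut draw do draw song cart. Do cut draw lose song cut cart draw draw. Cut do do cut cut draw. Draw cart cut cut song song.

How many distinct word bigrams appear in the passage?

24

35 tokens → 34 bigram windows in total.
Repeated bigrams (each contributes count−1 duplicates):
  cut cut: 4
  cut draw: 3
  cart cut: 2
  cut song: 2
  do cut: 2
  do draw: 2
  draw draw: 2
10 duplicate windows → 34 − 10 = 24 distinct.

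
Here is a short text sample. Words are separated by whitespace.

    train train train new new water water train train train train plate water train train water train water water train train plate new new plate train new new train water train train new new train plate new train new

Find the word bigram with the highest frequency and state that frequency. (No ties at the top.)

Bigram frequencies (highest first):
  train train: 8
  water train: 5
  train new: 4
  new new: 4
  train plate: 3
  train water: 3
  … (7 more, each ≤ 3)

"train train", 8 times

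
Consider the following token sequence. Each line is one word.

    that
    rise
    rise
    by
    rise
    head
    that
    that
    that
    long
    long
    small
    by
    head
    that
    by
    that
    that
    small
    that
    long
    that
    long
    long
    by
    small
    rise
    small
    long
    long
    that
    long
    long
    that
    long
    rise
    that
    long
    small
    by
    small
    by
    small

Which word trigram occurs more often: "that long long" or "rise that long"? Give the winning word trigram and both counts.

"that long long": 3 occurrences
"rise that long": 1 occurrence

"that long long" (3 vs 1)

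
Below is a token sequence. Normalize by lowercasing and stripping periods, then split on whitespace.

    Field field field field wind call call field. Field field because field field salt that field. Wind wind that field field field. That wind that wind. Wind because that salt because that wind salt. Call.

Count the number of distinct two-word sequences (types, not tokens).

20

35 tokens → 34 bigram windows in total.
Repeated bigrams (each contributes count−1 duplicates):
  field field: 8
  that wind: 3
  because that: 2
  field wind: 2
  that field: 2
  wind that: 2
  wind wind: 2
14 duplicate windows → 34 − 14 = 20 distinct.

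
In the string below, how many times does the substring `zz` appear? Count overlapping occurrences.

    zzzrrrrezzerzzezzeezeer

Sliding a length-2 window over the 23 characters (22 positions):
  position 1–2: zz
  position 2–3: zz
  position 9–10: zz
  position 13–14: zz
  position 16–17: zz

5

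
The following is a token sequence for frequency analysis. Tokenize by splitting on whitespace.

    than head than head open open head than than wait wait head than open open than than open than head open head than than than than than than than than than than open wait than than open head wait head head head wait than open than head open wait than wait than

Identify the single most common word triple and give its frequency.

"than than than", 8 times

Trigram frequencies (highest first):
  than than than: 8
  than head open: 3
  than than open: 3
  open head than: 2
  head than than: 2
  than open than: 2
  … (28 more, each ≤ 2)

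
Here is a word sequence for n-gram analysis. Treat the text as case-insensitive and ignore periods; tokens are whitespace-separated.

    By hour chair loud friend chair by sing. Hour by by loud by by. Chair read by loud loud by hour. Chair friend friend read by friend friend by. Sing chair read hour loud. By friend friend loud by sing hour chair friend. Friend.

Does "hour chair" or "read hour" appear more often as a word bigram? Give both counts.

"hour chair": 3 occurrences
"read hour": 1 occurrence

"hour chair" (3 vs 1)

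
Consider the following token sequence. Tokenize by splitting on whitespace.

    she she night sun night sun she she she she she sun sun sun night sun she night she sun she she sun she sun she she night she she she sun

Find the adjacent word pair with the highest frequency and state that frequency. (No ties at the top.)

"she she", 9 times

Bigram frequencies (highest first):
  she she: 9
  sun she: 5
  she sun: 5
  she night: 3
  night sun: 3
  sun night: 2
  … (2 more, each ≤ 2)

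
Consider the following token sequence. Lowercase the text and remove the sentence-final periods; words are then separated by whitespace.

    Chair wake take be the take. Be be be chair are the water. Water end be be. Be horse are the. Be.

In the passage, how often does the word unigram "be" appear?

8

Scanning the 22 tokens for "be":
  position 4: be
  position 7: be
  position 8: be
  position 9: be
  position 16: be
  position 17: be
  position 18: be
  position 22: be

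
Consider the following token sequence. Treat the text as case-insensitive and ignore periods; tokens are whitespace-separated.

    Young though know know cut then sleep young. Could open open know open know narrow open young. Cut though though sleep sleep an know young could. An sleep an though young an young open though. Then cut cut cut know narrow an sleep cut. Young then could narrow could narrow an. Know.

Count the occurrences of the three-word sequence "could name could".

Scanning the 50 overlapping trigram windows for "could name could":
  (none found)

0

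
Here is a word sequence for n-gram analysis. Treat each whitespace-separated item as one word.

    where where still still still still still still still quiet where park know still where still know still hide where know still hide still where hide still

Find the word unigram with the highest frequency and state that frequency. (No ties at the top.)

Unigram frequencies (highest first):
  still: 13
  where: 6
  know: 3
  hide: 3
  quiet: 1
  park: 1

"still", 13 times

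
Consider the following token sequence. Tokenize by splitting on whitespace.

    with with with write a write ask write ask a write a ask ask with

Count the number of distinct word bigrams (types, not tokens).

10

15 tokens → 14 bigram windows in total.
Repeated bigrams (each contributes count−1 duplicates):
  a write: 2
  with with: 2
  write a: 2
  write ask: 2
4 duplicate windows → 14 − 4 = 10 distinct.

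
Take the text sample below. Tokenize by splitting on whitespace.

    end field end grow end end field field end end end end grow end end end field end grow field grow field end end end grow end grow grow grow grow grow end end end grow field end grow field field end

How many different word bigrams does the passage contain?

42 tokens → 41 bigram windows in total.
Repeated bigrams (each contributes count−1 duplicates):
  end end: 10
  end grow: 7
  field end: 6
  grow end: 4
  grow field: 4
  grow grow: 4
  end field: 3
  field field: 2
32 duplicate windows → 41 − 32 = 9 distinct.

9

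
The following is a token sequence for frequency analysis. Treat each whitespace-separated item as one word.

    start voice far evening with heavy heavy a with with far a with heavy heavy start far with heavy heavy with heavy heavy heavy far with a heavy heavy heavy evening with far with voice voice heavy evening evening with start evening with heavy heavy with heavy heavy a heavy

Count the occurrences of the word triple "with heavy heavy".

6

Scanning the 48 overlapping trigram windows for "with heavy heavy":
  position 5–7: with heavy heavy
  position 13–15: with heavy heavy
  position 18–20: with heavy heavy
  position 21–23: with heavy heavy
  position 43–45: with heavy heavy
  position 46–48: with heavy heavy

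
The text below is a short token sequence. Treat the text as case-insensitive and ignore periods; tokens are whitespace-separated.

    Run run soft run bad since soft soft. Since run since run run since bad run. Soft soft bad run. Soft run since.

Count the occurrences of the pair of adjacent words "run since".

3

Scanning the 22 overlapping bigram windows for "run since":
  position 10–11: run since
  position 13–14: run since
  position 22–23: run since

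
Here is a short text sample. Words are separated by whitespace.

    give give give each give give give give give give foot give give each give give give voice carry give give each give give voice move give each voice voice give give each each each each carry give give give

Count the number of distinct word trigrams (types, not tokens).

40 tokens → 38 trigram windows in total.
Repeated trigrams (each contributes count−1 duplicates):
  give give give: 7
  give give each: 4
  each give give: 3
  give each give: 3
  carry give give: 2
  each each each: 2
  give give voice: 2
16 duplicate windows → 38 − 16 = 22 distinct.

22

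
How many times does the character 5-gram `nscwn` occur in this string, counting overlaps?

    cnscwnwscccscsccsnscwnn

2

Sliding a length-5 window over the 23 characters (19 positions):
  position 2–6: nscwn
  position 18–22: nscwn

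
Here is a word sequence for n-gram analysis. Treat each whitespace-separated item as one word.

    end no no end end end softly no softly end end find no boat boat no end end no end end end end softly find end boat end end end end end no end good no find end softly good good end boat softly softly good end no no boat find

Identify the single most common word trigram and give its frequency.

Trigram frequencies (highest first):
  end end end: 6
  no end end: 3
  end no no: 2
  end end softly: 2
  end end no: 2
  end no end: 2
  … (32 more, each ≤ 1)

"end end end", 6 times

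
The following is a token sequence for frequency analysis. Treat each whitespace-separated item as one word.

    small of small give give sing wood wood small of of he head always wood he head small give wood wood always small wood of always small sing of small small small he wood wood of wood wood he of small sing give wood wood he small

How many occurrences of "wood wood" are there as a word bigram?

Scanning the 46 overlapping bigram windows for "wood wood":
  position 7–8: wood wood
  position 20–21: wood wood
  position 34–35: wood wood
  position 37–38: wood wood
  position 44–45: wood wood

5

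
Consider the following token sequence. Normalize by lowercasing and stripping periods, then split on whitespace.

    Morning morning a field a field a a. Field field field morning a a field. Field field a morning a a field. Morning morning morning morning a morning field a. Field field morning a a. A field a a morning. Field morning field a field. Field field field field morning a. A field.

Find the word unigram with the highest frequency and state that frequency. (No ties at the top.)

Unigram frequencies (highest first):
  field: 21
  a: 19
  morning: 13

"field", 21 times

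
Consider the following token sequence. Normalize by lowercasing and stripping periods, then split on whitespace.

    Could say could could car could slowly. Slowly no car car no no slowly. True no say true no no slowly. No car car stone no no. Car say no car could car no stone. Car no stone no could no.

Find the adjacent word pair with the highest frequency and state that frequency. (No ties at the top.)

Bigram frequencies (highest first):
  no car: 4
  car no: 3
  no no: 3
  could car: 2
  car could: 2
  slowly no: 2
  … (19 more, each ≤ 2)

"no car", 4 times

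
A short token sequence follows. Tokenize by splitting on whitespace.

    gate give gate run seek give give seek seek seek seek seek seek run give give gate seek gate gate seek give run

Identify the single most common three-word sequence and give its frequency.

Trigram frequencies (highest first):
  seek seek seek: 4
  gate give gate: 1
  give gate run: 1
  gate run seek: 1
  run seek give: 1
  seek give give: 1
  … (12 more, each ≤ 1)

"seek seek seek", 4 times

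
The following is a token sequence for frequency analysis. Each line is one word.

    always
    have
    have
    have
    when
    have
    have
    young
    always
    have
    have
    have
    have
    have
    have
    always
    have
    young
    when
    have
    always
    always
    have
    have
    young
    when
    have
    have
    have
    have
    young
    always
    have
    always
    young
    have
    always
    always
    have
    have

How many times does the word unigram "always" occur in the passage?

Scanning the 40 tokens for "always":
  position 1: always
  position 9: always
  position 16: always
  position 21: always
  position 22: always
  position 32: always
  position 34: always
  position 37: always
  position 38: always

9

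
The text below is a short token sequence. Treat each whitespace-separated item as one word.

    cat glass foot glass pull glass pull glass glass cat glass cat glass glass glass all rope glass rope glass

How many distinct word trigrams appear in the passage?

20 tokens → 18 trigram windows in total.
Repeated trigrams (each contributes count−1 duplicates):
  glass cat glass: 2
  glass pull glass: 2
2 duplicate windows → 18 − 2 = 16 distinct.

16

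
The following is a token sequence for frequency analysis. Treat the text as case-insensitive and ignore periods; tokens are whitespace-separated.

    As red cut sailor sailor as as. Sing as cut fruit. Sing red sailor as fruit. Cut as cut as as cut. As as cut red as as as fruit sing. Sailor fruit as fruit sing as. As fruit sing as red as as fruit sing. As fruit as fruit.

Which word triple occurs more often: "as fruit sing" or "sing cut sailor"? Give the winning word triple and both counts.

"as fruit sing": 4 occurrences
"sing cut sailor": 0 occurrences

"as fruit sing" (4 vs 0)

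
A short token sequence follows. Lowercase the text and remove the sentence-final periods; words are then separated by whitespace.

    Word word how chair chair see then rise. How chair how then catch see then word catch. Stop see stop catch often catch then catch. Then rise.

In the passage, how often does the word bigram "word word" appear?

Scanning the 26 overlapping bigram windows for "word word":
  position 1–2: word word

1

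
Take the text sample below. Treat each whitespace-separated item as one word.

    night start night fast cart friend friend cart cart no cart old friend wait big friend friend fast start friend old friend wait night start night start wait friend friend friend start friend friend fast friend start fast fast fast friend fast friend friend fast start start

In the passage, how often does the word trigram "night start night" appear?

Scanning the 45 overlapping trigram windows for "night start night":
  position 1–3: night start night
  position 24–26: night start night

2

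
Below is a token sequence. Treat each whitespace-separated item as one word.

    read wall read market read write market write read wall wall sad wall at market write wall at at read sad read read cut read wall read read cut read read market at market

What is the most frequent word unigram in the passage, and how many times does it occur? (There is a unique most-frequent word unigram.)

"read", 12 times

Unigram frequencies (highest first):
  read: 12
  wall: 6
  market: 5
  at: 4
  write: 3
  sad: 2
  … (1 more, each ≤ 2)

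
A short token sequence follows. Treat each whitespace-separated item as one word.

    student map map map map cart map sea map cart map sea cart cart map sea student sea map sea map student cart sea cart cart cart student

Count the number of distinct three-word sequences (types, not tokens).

28 tokens → 26 trigram windows in total.
Repeated trigrams (each contributes count−1 duplicates):
  cart map sea: 3
  map cart map: 2
  map map map: 2
  map sea map: 2
  sea cart cart: 2
6 duplicate windows → 26 − 6 = 20 distinct.

20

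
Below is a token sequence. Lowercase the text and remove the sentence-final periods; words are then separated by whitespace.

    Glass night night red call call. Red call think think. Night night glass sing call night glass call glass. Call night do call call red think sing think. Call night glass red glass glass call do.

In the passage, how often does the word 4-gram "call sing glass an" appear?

0

Scanning the 33 overlapping 4-gram windows for "call sing glass an":
  (none found)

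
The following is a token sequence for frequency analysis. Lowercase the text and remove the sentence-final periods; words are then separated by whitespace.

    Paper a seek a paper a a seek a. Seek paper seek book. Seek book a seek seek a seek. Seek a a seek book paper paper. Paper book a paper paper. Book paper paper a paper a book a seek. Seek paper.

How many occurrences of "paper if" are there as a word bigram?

0

Scanning the 42 overlapping bigram windows for "paper if":
  (none found)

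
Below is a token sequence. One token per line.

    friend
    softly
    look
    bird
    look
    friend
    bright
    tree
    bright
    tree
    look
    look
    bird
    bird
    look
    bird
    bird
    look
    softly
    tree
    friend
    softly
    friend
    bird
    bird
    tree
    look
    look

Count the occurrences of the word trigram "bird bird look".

2

Scanning the 26 overlapping trigram windows for "bird bird look":
  position 13–15: bird bird look
  position 16–18: bird bird look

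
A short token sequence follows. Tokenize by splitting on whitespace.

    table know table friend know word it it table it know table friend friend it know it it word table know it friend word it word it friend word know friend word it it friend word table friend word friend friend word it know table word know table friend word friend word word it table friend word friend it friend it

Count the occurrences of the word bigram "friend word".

9

Scanning the 60 overlapping bigram windows for "friend word":
  position 23–24: friend word
  position 28–29: friend word
  position 31–32: friend word
  position 35–36: friend word
  position 38–39: friend word
  position 41–42: friend word
  position 49–50: friend word
  position 51–52: friend word
  position 56–57: friend word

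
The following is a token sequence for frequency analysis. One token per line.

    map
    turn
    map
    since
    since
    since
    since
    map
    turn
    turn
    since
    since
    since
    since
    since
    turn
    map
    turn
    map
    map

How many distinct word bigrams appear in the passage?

20 tokens → 19 bigram windows in total.
Repeated bigrams (each contributes count−1 duplicates):
  since since: 7
  map turn: 3
  turn map: 3
10 duplicate windows → 19 − 10 = 9 distinct.

9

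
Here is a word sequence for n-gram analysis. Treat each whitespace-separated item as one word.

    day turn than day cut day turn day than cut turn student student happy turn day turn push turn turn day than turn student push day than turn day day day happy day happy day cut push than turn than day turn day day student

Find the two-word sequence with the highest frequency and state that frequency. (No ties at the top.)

"turn day", 5 times

Bigram frequencies (highest first):
  turn day: 5
  day turn: 4
  day than: 3
  than turn: 3
  day day: 3
  turn than: 2
  … (19 more, each ≤ 2)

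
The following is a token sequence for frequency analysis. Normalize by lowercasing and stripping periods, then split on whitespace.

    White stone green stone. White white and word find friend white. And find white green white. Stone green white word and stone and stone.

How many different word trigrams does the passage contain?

21

24 tokens → 22 trigram windows in total.
Repeated trigrams (each contributes count−1 duplicates):
  white stone green: 2
1 duplicate windows → 22 − 1 = 21 distinct.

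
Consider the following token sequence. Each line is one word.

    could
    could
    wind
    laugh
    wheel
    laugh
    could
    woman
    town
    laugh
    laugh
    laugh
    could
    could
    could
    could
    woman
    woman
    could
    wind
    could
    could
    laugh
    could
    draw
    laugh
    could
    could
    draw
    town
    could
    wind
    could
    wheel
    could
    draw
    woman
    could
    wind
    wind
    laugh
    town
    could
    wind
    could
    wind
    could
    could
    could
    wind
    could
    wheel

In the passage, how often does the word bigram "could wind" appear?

Scanning the 51 overlapping bigram windows for "could wind":
  position 2–3: could wind
  position 19–20: could wind
  position 31–32: could wind
  position 38–39: could wind
  position 43–44: could wind
  position 45–46: could wind
  position 49–50: could wind

7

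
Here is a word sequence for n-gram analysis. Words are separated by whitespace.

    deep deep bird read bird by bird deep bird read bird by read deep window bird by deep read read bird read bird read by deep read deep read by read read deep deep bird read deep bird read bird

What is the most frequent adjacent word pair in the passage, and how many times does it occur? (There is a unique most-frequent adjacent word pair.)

"bird read", 6 times

Bigram frequencies (highest first):
  bird read: 6
  read bird: 5
  deep bird: 4
  read deep: 4
  bird by: 3
  deep read: 3
  … (9 more, each ≤ 2)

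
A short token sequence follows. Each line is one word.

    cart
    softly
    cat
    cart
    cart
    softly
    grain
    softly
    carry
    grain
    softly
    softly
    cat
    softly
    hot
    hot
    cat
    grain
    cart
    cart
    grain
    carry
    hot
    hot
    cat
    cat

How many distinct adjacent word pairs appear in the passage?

19

26 tokens → 25 bigram windows in total.
Repeated bigrams (each contributes count−1 duplicates):
  cart cart: 2
  cart softly: 2
  grain softly: 2
  hot cat: 2
  hot hot: 2
  softly cat: 2
6 duplicate windows → 25 − 6 = 19 distinct.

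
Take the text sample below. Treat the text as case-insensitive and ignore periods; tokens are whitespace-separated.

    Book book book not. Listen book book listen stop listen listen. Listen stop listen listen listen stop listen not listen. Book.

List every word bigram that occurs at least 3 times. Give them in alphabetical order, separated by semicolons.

book book; listen listen; listen stop; stop listen

Bigram counts meeting the condition (at least 3 times):
  book book: 3
  listen listen: 4
  listen stop: 3
  stop listen: 3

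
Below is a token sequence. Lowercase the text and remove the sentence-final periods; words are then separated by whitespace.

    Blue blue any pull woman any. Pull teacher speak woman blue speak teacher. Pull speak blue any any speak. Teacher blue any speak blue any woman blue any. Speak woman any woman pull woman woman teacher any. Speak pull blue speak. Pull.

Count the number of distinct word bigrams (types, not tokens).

42 tokens → 41 bigram windows in total.
Repeated bigrams (each contributes count−1 duplicates):
  blue any: 5
  any speak: 4
  any pull: 2
  any woman: 2
  blue speak: 2
  pull woman: 2
  speak blue: 2
  speak pull: 2
  … (4 more repeated)
17 duplicate windows → 41 − 17 = 24 distinct.

24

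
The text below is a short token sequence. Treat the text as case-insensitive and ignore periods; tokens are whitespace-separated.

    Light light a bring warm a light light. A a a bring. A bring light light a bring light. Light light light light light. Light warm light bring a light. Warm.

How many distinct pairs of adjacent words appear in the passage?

31 tokens → 30 bigram windows in total.
Repeated bigrams (each contributes count−1 duplicates):
  light light: 9
  a bring: 4
  light a: 3
  a a: 2
  a light: 2
  bring a: 2
  bring light: 2
  light warm: 2
18 duplicate windows → 30 − 18 = 12 distinct.

12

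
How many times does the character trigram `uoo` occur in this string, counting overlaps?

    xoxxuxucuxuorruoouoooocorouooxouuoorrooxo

4

Sliding a length-3 window over the 41 characters (39 positions):
  position 15–17: uoo
  position 18–20: uoo
  position 27–29: uoo
  position 33–35: uoo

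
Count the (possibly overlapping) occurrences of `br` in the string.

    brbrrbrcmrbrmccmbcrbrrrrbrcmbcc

Sliding a length-2 window over the 31 characters (30 positions):
  position 1–2: br
  position 3–4: br
  position 6–7: br
  position 11–12: br
  position 20–21: br
  position 25–26: br

6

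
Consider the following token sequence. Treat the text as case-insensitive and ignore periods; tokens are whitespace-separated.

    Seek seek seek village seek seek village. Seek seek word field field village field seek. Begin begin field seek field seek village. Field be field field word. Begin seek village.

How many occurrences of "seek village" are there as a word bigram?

Scanning the 29 overlapping bigram windows for "seek village":
  position 3–4: seek village
  position 6–7: seek village
  position 21–22: seek village
  position 29–30: seek village

4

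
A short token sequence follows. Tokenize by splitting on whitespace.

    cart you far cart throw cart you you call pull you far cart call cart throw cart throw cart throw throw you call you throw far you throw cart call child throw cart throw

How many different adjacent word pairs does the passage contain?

34 tokens → 33 bigram windows in total.
Repeated bigrams (each contributes count−1 duplicates):
  cart throw: 5
  throw cart: 5
  cart call: 2
  cart you: 2
  far cart: 2
  you call: 2
  you far: 2
  you throw: 2
14 duplicate windows → 33 − 14 = 19 distinct.

19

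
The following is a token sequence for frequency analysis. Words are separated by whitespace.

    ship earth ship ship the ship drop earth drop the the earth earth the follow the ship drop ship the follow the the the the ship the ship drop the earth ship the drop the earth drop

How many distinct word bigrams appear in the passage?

17

37 tokens → 36 bigram windows in total.
Repeated bigrams (each contributes count−1 duplicates):
  ship the: 4
  the ship: 4
  the the: 4
  drop the: 3
  ship drop: 3
  the earth: 3
  earth drop: 2
  earth ship: 2
  … (2 more repeated)
19 duplicate windows → 36 − 19 = 17 distinct.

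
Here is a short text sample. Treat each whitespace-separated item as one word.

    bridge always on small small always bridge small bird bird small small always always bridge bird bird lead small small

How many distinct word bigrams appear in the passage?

20 tokens → 19 bigram windows in total.
Repeated bigrams (each contributes count−1 duplicates):
  small small: 3
  always bridge: 2
  bird bird: 2
  small always: 2
5 duplicate windows → 19 − 5 = 14 distinct.

14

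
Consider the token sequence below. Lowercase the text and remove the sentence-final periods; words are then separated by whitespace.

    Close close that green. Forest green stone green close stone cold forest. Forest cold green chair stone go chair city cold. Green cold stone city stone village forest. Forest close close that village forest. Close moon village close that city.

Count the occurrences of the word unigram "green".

5

Scanning the 40 tokens for "green":
  position 4: green
  position 6: green
  position 8: green
  position 15: green
  position 22: green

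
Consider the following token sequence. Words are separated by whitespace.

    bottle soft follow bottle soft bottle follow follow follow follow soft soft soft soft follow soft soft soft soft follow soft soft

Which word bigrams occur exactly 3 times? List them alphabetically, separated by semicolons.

follow follow; follow soft; soft follow

Bigram counts meeting the condition (exactly 3 times):
  follow follow: 3
  follow soft: 3
  soft follow: 3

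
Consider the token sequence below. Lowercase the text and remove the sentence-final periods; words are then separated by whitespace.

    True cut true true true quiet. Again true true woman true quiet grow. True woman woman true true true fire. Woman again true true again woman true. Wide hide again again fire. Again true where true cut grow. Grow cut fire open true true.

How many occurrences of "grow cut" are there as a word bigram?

1

Scanning the 43 overlapping bigram windows for "grow cut":
  position 39–40: grow cut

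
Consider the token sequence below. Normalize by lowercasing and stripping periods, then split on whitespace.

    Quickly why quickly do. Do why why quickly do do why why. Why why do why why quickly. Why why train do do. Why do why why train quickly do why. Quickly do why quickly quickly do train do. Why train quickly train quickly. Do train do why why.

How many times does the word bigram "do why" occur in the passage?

Scanning the 48 overlapping bigram windows for "do why":
  position 5–6: do why
  position 10–11: do why
  position 15–16: do why
  position 23–24: do why
  position 25–26: do why
  position 30–31: do why
  position 33–34: do why
  position 39–40: do why
  position 47–48: do why

9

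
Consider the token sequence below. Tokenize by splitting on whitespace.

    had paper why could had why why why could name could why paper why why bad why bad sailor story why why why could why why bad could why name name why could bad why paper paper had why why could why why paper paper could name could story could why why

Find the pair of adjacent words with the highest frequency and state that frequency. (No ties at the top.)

"why why", 9 times

Bigram frequencies (highest first):
  why why: 9
  why could: 5
  could why: 5
  why paper: 3
  why bad: 3
  paper why: 2
  … (19 more, each ≤ 2)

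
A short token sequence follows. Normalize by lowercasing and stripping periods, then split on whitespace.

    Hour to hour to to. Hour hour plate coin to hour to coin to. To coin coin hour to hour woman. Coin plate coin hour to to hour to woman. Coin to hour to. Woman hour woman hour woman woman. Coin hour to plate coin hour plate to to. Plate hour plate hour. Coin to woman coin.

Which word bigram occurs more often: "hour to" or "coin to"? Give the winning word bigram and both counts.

"hour to": 8 occurrences
"coin to": 4 occurrences

"hour to" (8 vs 4)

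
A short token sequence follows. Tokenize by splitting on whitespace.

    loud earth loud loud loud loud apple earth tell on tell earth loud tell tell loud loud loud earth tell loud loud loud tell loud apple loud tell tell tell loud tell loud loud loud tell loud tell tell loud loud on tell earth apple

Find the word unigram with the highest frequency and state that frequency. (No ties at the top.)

Unigram frequencies (highest first):
  loud: 21
  tell: 14
  earth: 5
  apple: 3
  on: 2

"loud", 21 times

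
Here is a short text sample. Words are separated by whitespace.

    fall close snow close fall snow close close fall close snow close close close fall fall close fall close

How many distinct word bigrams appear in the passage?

7

19 tokens → 18 bigram windows in total.
Repeated bigrams (each contributes count−1 duplicates):
  close fall: 4
  fall close: 4
  close close: 3
  snow close: 3
  close snow: 2
11 duplicate windows → 18 − 11 = 7 distinct.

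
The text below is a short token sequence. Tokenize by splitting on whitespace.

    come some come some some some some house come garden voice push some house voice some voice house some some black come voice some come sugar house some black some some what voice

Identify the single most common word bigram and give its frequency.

"some some", 5 times

Bigram frequencies (highest first):
  some some: 5
  come some: 2
  some come: 2
  some house: 2
  voice some: 2
  house some: 2
  … (16 more, each ≤ 2)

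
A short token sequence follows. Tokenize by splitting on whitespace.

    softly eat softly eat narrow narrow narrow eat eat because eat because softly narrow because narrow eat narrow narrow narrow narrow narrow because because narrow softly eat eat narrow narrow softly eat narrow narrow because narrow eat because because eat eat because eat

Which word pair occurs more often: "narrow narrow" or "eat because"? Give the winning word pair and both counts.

"narrow narrow": 8 occurrences
"eat because": 4 occurrences

"narrow narrow" (8 vs 4)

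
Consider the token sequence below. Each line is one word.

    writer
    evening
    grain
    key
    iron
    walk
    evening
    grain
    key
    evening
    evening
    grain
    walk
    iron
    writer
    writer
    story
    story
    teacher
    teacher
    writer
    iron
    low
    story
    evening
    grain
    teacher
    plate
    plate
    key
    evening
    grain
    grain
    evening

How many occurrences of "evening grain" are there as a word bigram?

Scanning the 33 overlapping bigram windows for "evening grain":
  position 2–3: evening grain
  position 7–8: evening grain
  position 11–12: evening grain
  position 25–26: evening grain
  position 31–32: evening grain

5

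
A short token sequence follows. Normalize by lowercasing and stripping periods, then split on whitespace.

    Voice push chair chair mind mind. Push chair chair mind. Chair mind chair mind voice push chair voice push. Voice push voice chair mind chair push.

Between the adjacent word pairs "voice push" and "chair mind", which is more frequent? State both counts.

"chair mind" (5 vs 4)

"voice push": 4 occurrences
"chair mind": 5 occurrences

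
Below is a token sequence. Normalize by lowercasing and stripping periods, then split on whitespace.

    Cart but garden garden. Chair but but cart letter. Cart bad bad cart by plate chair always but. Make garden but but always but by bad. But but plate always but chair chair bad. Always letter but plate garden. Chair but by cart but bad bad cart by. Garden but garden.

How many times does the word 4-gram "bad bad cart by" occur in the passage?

2

Scanning the 48 overlapping 4-gram windows for "bad bad cart by":
  position 11–14: bad bad cart by
  position 45–48: bad bad cart by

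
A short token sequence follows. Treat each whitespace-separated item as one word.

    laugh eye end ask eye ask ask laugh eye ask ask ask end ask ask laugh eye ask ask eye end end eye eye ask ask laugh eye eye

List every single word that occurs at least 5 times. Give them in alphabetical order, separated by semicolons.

ask; eye

Unigram counts meeting the condition (at least 5 times):
  ask: 12
  eye: 9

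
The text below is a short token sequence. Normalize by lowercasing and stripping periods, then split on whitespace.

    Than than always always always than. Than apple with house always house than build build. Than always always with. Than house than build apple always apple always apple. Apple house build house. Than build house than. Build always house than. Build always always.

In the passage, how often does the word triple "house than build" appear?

5

Scanning the 41 overlapping trigram windows for "house than build":
  position 12–14: house than build
  position 21–23: house than build
  position 32–34: house than build
  position 35–37: house than build
  position 39–41: house than build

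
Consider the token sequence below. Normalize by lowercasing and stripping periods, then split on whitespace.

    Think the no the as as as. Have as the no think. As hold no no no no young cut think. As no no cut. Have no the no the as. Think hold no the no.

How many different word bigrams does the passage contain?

36 tokens → 35 bigram windows in total.
Repeated bigrams (each contributes count−1 duplicates):
  no no: 4
  no the: 4
  the no: 4
  as as: 2
  hold no: 2
  the as: 2
  think as: 2
13 duplicate windows → 35 − 13 = 22 distinct.

22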